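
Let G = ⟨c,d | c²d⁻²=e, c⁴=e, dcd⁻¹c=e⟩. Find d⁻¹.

The order of d is 4 (smallest k with dᵏ = e), so d⁻¹ = d³ = d⁻¹.
Check: d · (d⁻¹) → d · d⁻¹ = e, giving e as required.

Answer: d⁻¹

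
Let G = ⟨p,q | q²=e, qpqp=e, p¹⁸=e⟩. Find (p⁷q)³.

Compute successive powers of (p⁷q), reducing at each step:
  (p⁷q)²: (p⁷q) · p⁷ = q;   q · q = e
  (p⁷q)³: e · p⁷ = p⁷;   (p⁷) · q = p⁷q

Answer: p⁷q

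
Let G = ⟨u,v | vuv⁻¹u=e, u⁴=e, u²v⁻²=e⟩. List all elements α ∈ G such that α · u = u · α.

⟨u⟩ ⊆ C_G(u) since powers of u commute with u; so |C_G(u)| ≥ |⟨u⟩| = 4.
By orbit–stabilizer, |C_G(u)| = |G| / |conj. class of u| = 8 / 2 = 4.
The 4 elements commuting with u are {e, u, u², u³}.

Answer: {e, u, u², u³}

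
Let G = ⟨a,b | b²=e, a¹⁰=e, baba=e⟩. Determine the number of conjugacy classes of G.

The conjugacy classes (representative and size) are:
  [e] (size 1), [a] (size 2), [a²] (size 2), [a³] (size 2), [a⁴] (size 2), [a⁵] (size 1), [a²b] (size 5), [a³b] (size 5).
Class equation: 1 + 2 + 2 + 2 + 2 + 1 + 5 + 5 = 20 = |G|. So G has 8 conjugacy classes.

Answer: 8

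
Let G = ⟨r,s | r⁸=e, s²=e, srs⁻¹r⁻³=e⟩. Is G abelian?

r·s = rs but s·r = r³s, so r·s ≠ s·r and G is not abelian.

Answer: No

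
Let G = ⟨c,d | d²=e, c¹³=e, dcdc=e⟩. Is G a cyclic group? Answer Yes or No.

Every cyclic group is abelian. But c·d = cd while d·c = c¹²d, so c·d ≠ d·c and G is not abelian. Hence G is not cyclic.

Answer: No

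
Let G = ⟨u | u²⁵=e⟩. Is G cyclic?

|G| = 25. The element u has order 25 (its powers give 25 distinct elements), so ⟨u⟩ = G and G is cyclic.

Answer: Yes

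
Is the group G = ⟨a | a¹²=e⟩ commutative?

G has a single generator, so G is cyclic and hence abelian.

Answer: Yes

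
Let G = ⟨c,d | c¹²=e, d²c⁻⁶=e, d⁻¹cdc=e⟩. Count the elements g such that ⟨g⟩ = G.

⟨g⟩ = G would require ord(g) = |G| = 24, but the maximum element order in G is 12 < 24. So G is not cyclic and no single element generates it: the count is 0.

Answer: 0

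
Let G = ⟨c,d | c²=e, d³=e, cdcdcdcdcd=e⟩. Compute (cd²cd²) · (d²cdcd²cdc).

Compute (cd²cd²) · (d²cdcd²cdc) by multiplying left to right and reducing via the relations at each step:
  (cd²cd²) · d² = cd²cd
  (cd²cd) · c = cd²cdc
  (cd²cdc) · d = cd²cdcd
  (cd²cdcd) · c = cdcd²cd²
  (cdcd²cd²) · d² = cdcd²cd
  (cdcd²cd) · c = cdcd²cdc
  (cdcd²cdc) · d = cdcd²cdcd
  (cdcd²cdcd) · c = d²cd²cdcd²

Answer: d²cd²cdcd²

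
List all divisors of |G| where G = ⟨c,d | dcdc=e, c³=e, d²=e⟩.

|G| = 6 = 2 · 3. By Lagrange's theorem the order of any subgroup divides 6; the divisors of 6 are 1, 2, 3, 6.

Answer: 1, 2, 3, 6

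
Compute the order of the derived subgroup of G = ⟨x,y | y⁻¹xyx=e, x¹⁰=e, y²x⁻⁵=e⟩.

G' = [G, G] is generated by all commutators. The generator-pair commutators are: [x, y] = x².
The subgroup they normally generate is {e, x², x⁴, x⁶, x⁸}, of order 5.
Check: |G/G'| = 20/5 = 4 is the order of the abelianisation.

Answer: 5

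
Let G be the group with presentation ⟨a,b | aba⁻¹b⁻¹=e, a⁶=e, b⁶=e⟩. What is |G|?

Enumerate words in the generators, reducing via the relations: the distinct elements are
  {a, b, e, ab, a², a³, a⁴, a⁵, b², b³, b⁴, b⁵, ab², ab³, ab⁴, ab⁵, a²b, a³b, a⁴b, a⁵b, a²b², a²b³, a²b⁴, a²b⁵, a³b², a³b³, a³b⁴, a³b⁵, a⁴b², a⁴b³, a⁴b⁴, a⁴b⁵, a⁵b², a⁵b³, a⁵b⁴, a⁵b⁵}.
No further products give new elements, so |G| = 36.

Answer: 36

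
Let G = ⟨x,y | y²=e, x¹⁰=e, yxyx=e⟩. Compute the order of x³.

Compute successive powers until reaching e:
  (x³)¹ = x³, (x³)² = x⁶, (x³)³ = x⁹, (x³)⁴ = x², (x³)⁵ = x⁵, (x³)⁶ = x⁸, (x³)⁷ = x, (x³)⁸ = x⁴, (x³)⁹ = x⁷, (x³)¹⁰ = e.
The smallest positive k with (x³)ᵏ = e is 10.

Answer: 10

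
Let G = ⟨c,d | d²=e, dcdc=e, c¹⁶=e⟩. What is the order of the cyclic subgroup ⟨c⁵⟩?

|⟨c⁵⟩| equals the order of c⁵. Compute successive powers until reaching e:
  (c⁵)¹ = c⁵, (c⁵)² = c¹⁰, (c⁵)³ = c¹⁵, (c⁵)⁴ = c⁴, (c⁵)⁵ = c⁹, (c⁵)⁶ = c¹⁴, (c⁵)⁷ = c³, (c⁵)⁸ = c⁸, (c⁵)⁹ = c¹³, (c⁵)¹⁰ = c², (c⁵)¹¹ = c⁷, (c⁵)¹² = c¹², (c⁵)¹³ = c, (c⁵)¹⁴ = c⁶, (c⁵)¹⁵ = c¹¹, (c⁵)¹⁶ = e.
The smallest positive k with (c⁵)ᵏ = e is 16, so |⟨c⁵⟩| = 16.

Answer: 16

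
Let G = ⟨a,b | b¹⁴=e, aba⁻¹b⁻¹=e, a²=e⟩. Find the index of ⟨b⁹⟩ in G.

First find ord(b⁹) by computing successive powers:
  (b⁹)¹ = b⁹, (b⁹)² = b⁴, (b⁹)³ = b¹³, (b⁹)⁴ = b⁸, (b⁹)⁵ = b³, (b⁹)⁶ = b¹², (b⁹)⁷ = b⁷, (b⁹)⁸ = b², (b⁹)⁹ = b¹¹, (b⁹)¹⁰ = b⁶, (b⁹)¹¹ = b, (b⁹)¹² = b¹⁰, (b⁹)¹³ = b⁵, (b⁹)¹⁴ = e.
So |⟨b⁹⟩| = ord(b⁹) = 14. With |G| = 28, by Lagrange [G : ⟨b⁹⟩] = 28/14 = 2.

Answer: 2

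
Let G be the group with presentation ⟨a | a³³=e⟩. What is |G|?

G is generated by a single element, so G is cyclic. The relator gives a³³ = e and no smaller power is forced to be e, so the 33 powers {a, e, a², a³, a⁴, a⁵, a⁶, a⁷, a⁸, a⁹, a²², a²³, a²¹, a²⁰, a²⁴, a²⁵, a²⁶, a²⁷, a²⁸, a²⁹, a³², a³¹, a³⁰, a¹², a¹³, a¹¹, a¹⁰, a¹⁴, a¹⁵, a¹⁶, a¹⁷, a¹⁸, a¹⁹} are distinct. Hence |G| = 33.

Answer: 33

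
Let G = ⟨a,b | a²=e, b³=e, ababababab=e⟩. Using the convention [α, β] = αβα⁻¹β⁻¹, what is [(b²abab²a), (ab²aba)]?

[(b²abab²a), (ab²aba)] = (b²abab²a)·(ab²aba)·(b²abab²a)⁻¹·(ab²aba)⁻¹.
  (b²abab²a) · (ab²aba) = bab²
  (bab²) · (abab²ab) = bab²abab²ab
  (bab²abab²ab) · (ab²aba) = abab²ab

Answer: abab²ab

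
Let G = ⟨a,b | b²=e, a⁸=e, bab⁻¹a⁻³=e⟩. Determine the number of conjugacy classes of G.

The conjugacy classes (representative and size) are:
  [e] (size 1), [a³] (size 2), [a²] (size 2), [a⁴] (size 1), [a⁵] (size 2), [a⁴b] (size 4), [ab] (size 4).
Class equation: 1 + 2 + 2 + 1 + 2 + 4 + 4 = 16 = |G|. So G has 7 conjugacy classes.

Answer: 7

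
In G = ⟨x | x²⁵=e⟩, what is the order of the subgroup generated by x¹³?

|⟨x¹³⟩| equals the order of x¹³. Compute successive powers until reaching e:
  (x¹³)¹ = x¹³, (x¹³)² = x, (x¹³)³ = x¹⁴, (x¹³)⁴ = x², (x¹³)⁵ = x¹⁵, (x¹³)⁶ = x³, (x¹³)⁷ = x¹⁶, (x¹³)⁸ = x⁴, (x¹³)⁹ = x¹⁷, (x¹³)¹⁰ = x⁵, (x¹³)¹¹ = x¹⁸, (x¹³)¹² = x⁶, (x¹³)¹³ = x¹⁹, (x¹³)¹⁴ = x⁷, (x¹³)¹⁵ = x²⁰, (x¹³)¹⁶ = x⁸, (x¹³)¹⁷ = x²¹, (x¹³)¹⁸ = x⁹, (x¹³)¹⁹ = x²², (x¹³)²⁰ = x¹⁰, (x¹³)²¹ = x²³, (x¹³)²² = x¹¹, (x¹³)²³ = x²⁴, (x¹³)²⁴ = x¹², (x¹³)²⁵ = e.
The smallest positive k with (x¹³)ᵏ = e is 25, so |⟨x¹³⟩| = 25.

Answer: 25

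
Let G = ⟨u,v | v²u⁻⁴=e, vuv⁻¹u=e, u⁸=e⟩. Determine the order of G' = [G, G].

G' = [G, G] is generated by all commutators. The generator-pair commutators are: [u, v] = u².
The subgroup they normally generate is {e, u², u⁴, u⁶}, of order 4.
Check: |G/G'| = 16/4 = 4 is the order of the abelianisation.

Answer: 4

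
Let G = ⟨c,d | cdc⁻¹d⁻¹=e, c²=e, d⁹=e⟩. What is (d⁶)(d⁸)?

Compute (d⁶) · (d⁸) by multiplying left to right and reducing via the relations at each step:
  (d⁶) · d⁸ = d⁵

Answer: d⁵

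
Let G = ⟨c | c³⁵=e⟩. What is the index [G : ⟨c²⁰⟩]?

First find ord(c²⁰) by computing successive powers:
  (c²⁰)¹ = c²⁰, (c²⁰)² = c⁵, (c²⁰)³ = c²⁵, (c²⁰)⁴ = c¹⁰, (c²⁰)⁵ = c³⁰, (c²⁰)⁶ = c¹⁵, (c²⁰)⁷ = e.
So |⟨c²⁰⟩| = ord(c²⁰) = 7. With |G| = 35, by Lagrange [G : ⟨c²⁰⟩] = 35/7 = 5.

Answer: 5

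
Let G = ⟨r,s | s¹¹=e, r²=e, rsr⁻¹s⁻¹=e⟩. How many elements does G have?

Enumerate words in the generators, reducing via the relations: the distinct elements are
  {e, r, s, rs, s², s³, s⁴, s⁵, s⁶, s⁷, s⁸, s⁹, rs², rs³, rs⁴, rs⁵, rs⁶, rs⁷, rs⁸, rs⁹, s¹⁰, rs¹⁰}.
No further products give new elements, so |G| = 22.

Answer: 22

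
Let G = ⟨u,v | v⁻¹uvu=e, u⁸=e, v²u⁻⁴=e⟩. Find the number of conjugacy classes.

The conjugacy classes (representative and size) are:
  [e] (size 1), [u⁷] (size 2), [u⁶] (size 2), [u³] (size 2), [u⁴] (size 1), [u²v⁻¹] (size 4), [u³v⁻¹] (size 4).
Class equation: 1 + 2 + 2 + 2 + 1 + 4 + 4 = 16 = |G|. So G has 7 conjugacy classes.

Answer: 7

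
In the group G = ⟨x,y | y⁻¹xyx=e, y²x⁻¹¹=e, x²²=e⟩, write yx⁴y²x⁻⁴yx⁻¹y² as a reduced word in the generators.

Multiply left to right, reducing at each step:
  y · x⁴ = x⁷y⁻¹
  (x⁷y⁻¹) · y² = x⁷y
  (x⁷y) · x⁻⁴ = y⁻¹
  (y⁻¹) · y = e
  e · x⁻¹ = x²¹
  (x²¹) · y² = x¹⁰

Answer: x¹⁰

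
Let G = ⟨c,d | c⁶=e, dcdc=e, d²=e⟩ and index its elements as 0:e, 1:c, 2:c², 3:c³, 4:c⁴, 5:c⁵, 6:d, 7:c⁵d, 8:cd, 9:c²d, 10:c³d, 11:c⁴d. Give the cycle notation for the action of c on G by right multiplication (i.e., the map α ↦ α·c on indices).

(0 1 2 3 4 5)(6 7 11 10 9 8)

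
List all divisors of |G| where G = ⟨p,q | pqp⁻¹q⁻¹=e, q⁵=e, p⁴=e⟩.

|G| = 20 = 2² · 5. By Lagrange's theorem the order of any subgroup divides 20; the divisors of 20 are 1, 2, 4, 5, 10, 20.

Answer: 1, 2, 4, 5, 10, 20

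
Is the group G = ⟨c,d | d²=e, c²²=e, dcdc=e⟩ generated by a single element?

Every cyclic group is abelian. But c·d = cd while d·c = c²¹d, so c·d ≠ d·c and G is not abelian. Hence G is not cyclic.

Answer: No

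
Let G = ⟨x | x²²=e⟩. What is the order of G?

G is generated by a single element, so G is cyclic. The relator gives x²² = e and no smaller power is forced to be e, so the 22 powers {e, x, x², x³, x⁴, x⁵, x⁶, x⁷, x⁸, x⁹, x²¹, x²⁰, x¹², x¹³, x¹¹, x¹⁰, x¹⁴, x¹⁵, x¹⁶, x¹⁷, x¹⁸, x¹⁹} are distinct. Hence |G| = 22.

Answer: 22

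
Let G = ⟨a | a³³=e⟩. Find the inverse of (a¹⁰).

The order of (a¹⁰) is 33 (smallest k with (a¹⁰)ᵏ = e), so (a¹⁰)⁻¹ = (a¹⁰)³² = a²³.
Check: (a¹⁰) · (a²³) → (a¹⁰) · a²³ = e, giving e as required.

Answer: a²³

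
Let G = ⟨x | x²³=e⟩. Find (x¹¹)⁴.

Compute successive powers of (x¹¹), reducing at each step:
  (x¹¹)²: (x¹¹) · x¹¹ = x²²
  (x¹¹)³: (x²²) · x¹¹ = x¹⁰
  (x¹¹)⁴: (x¹⁰) · x¹¹ = x²¹

Answer: x²¹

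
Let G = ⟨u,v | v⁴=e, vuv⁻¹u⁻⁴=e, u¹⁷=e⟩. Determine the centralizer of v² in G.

⟨v²⟩ ⊆ C_G(v²) since powers of v² commute with v²; so |C_G(v²)| ≥ |⟨v²⟩| = 2.
By orbit–stabilizer, |C_G(v²)| = |G| / |conj. class of v²| = 68 / 17 = 4.
The 4 elements commuting with v² are {e, v, v², v³}.

Answer: {e, v, v², v³}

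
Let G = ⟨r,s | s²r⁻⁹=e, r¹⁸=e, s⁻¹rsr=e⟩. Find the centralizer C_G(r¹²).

⟨r¹²⟩ ⊆ C_G(r¹²) since powers of r¹² commute with r¹²; so |C_G(r¹²)| ≥ |⟨r¹²⟩| = 3.
By orbit–stabilizer, |C_G(r¹²)| = |G| / |conj. class of r¹²| = 36 / 2 = 18.
The 18 elements commuting with r¹² are {e, r, r², r³, r⁴, r⁵, r⁶, r⁷, r⁸, r⁹, r¹⁰, r¹¹, r¹², r¹³, r¹⁴, r¹⁵, r¹⁶, r¹⁷}.

Answer: {e, r, r², r³, r⁴, r⁵, r⁶, r⁷, r⁸, r⁹, r¹⁰, r¹¹, r¹², r¹³, r¹⁴, r¹⁵, r¹⁶, r¹⁷}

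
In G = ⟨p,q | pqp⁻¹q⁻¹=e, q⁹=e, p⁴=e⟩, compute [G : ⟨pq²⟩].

First find ord(pq²) by computing successive powers:
  (pq²)¹ = pq², (pq²)² = p²q⁴, (pq²)³ = p³q⁶, (pq²)⁴ = q⁸, (pq²)⁵ = pq, (pq²)⁶ = p²q³, (pq²)⁷ = p³q⁵, (pq²)⁸ = q⁷, (pq²)⁹ = p, (pq²)¹⁰ = p²q², (pq²)¹¹ = p³q⁴, (pq²)¹² = q⁶, (pq²)¹³ = pq⁸, (pq²)¹⁴ = p²q, (pq²)¹⁵ = p³q³, (pq²)¹⁶ = q⁵, (pq²)¹⁷ = pq⁷, (pq²)¹⁸ = p², (pq²)¹⁹ = p³q², (pq²)²⁰ = q⁴, (pq²)²¹ = pq⁶, (pq²)²² = p²q⁸, (pq²)²³ = p³q, (pq²)²⁴ = q³, (pq²)²⁵ = pq⁵, (pq²)²⁶ = p²q⁷, (pq²)²⁷ = p³, (pq²)²⁸ = q², (pq²)²⁹ = pq⁴, (pq²)³⁰ = p²q⁶, (pq²)³¹ = p³q⁸, (pq²)³² = q, (pq²)³³ = pq³, (pq²)³⁴ = p²q⁵, (pq²)³⁵ = p³q⁷, (pq²)³⁶ = e.
So |⟨pq²⟩| = ord(pq²) = 36. With |G| = 36, by Lagrange [G : ⟨pq²⟩] = 36/36 = 1.

Answer: 1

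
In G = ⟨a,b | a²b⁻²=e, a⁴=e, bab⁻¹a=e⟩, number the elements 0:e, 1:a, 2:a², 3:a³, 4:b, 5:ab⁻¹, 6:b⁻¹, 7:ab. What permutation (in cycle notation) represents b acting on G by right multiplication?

(0 4 2 6)(1 7 3 5)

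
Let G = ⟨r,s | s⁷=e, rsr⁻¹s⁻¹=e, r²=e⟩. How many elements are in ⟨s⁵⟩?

|⟨s⁵⟩| equals the order of s⁵. Compute successive powers until reaching e:
  (s⁵)¹ = s⁵, (s⁵)² = s³, (s⁵)³ = s, (s⁵)⁴ = s⁶, (s⁵)⁵ = s⁴, (s⁵)⁶ = s², (s⁵)⁷ = e.
The smallest positive k with (s⁵)ᵏ = e is 7, so |⟨s⁵⟩| = 7.

Answer: 7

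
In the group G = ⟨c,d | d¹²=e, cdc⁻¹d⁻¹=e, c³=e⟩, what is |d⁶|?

Compute successive powers until reaching e:
  (d⁶)¹ = d⁶, (d⁶)² = e.
The smallest positive k with (d⁶)ᵏ = e is 2.

Answer: 2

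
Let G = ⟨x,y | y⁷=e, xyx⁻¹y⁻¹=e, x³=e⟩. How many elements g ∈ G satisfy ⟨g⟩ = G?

G is cyclic of order 21. An element generates G iff its order is 21, and a cyclic group of order 21 has exactly φ(21) = 12 such elements.

Answer: 12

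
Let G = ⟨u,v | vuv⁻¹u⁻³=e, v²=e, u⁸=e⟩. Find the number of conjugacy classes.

The conjugacy classes (representative and size) are:
  [e] (size 1), [u³] (size 2), [u²] (size 2), [u⁴] (size 1), [u⁵] (size 2), [u⁴v] (size 4), [uv] (size 4).
Class equation: 1 + 2 + 2 + 1 + 2 + 4 + 4 = 16 = |G|. So G has 7 conjugacy classes.

Answer: 7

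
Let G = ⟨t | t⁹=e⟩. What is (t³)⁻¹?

The order of (t³) is 3 (smallest k with (t³)ᵏ = e), so (t³)⁻¹ = (t³)² = t⁶.
Check: (t³) · (t⁶) → (t³) · t⁶ = e, giving e as required.

Answer: t⁶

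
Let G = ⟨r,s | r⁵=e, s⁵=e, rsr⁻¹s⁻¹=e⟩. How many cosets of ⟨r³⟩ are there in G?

First find ord(r³) by computing successive powers:
  (r³)¹ = r³, (r³)² = r, (r³)³ = r⁴, (r³)⁴ = r², (r³)⁵ = e.
So |⟨r³⟩| = ord(r³) = 5. With |G| = 25, by Lagrange [G : ⟨r³⟩] = 25/5 = 5.

Answer: 5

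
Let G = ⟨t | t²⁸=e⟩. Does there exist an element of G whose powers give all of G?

|G| = 28. The element t has order 28 (its powers give 28 distinct elements), so ⟨t⟩ = G and G is cyclic.

Answer: Yes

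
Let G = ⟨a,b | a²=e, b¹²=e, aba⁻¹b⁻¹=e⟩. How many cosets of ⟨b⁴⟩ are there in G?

First find ord(b⁴) by computing successive powers:
  (b⁴)¹ = b⁴, (b⁴)² = b⁸, (b⁴)³ = e.
So |⟨b⁴⟩| = ord(b⁴) = 3. With |G| = 24, by Lagrange [G : ⟨b⁴⟩] = 24/3 = 8.

Answer: 8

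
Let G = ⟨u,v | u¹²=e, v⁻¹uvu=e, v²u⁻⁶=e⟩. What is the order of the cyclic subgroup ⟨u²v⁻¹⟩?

|⟨u²v⁻¹⟩| equals the order of u²v⁻¹. Compute successive powers until reaching e:
  (u²v⁻¹)¹ = u²v⁻¹, (u²v⁻¹)² = u⁶, (u²v⁻¹)³ = u²v, (u²v⁻¹)⁴ = e.
The smallest positive k with (u²v⁻¹)ᵏ = e is 4, so |⟨u²v⁻¹⟩| = 4.

Answer: 4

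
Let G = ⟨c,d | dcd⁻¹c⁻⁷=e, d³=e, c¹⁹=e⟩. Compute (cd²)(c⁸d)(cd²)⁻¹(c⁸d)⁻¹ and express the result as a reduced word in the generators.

[(cd²), (c⁸d)] = (cd²)·(c⁸d)·(cd²)⁻¹·(c⁸d)⁻¹.
  (cd²) · (c⁸d) = c¹³
  (c¹³) · (c¹²d) = c⁶d
  (c⁶d) · (c⁷d²) = c¹⁷

Answer: c¹⁷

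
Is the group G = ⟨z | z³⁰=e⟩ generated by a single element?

|G| = 30. The element z has order 30 (its powers give 30 distinct elements), so ⟨z⟩ = G and G is cyclic.

Answer: Yes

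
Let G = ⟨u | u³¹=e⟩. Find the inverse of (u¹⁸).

The order of (u¹⁸) is 31 (smallest k with (u¹⁸)ᵏ = e), so (u¹⁸)⁻¹ = (u¹⁸)³⁰ = u¹³.
Check: (u¹⁸) · (u¹³) → (u¹⁸) · u¹³ = e, giving e as required.

Answer: u¹³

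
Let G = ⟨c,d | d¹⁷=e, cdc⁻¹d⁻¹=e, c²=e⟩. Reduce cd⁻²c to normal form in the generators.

Multiply left to right, reducing at each step:
  c · d⁻² = cd¹⁵
  (cd¹⁵) · c = d¹⁵

Answer: d¹⁵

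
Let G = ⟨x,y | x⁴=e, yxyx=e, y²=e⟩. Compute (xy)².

Compute successive powers of (xy), reducing at each step:
  (xy)²: (xy) · x = y;   y · y = e

Answer: e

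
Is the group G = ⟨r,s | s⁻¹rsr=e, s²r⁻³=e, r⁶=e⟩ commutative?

r·s = rs but s·r = r²s⁻¹, so r·s ≠ s·r and G is not abelian.

Answer: No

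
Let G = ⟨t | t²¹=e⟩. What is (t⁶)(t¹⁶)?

Compute (t⁶) · (t¹⁶) by multiplying left to right and reducing via the relations at each step:
  (t⁶) · t¹⁶ = t

Answer: t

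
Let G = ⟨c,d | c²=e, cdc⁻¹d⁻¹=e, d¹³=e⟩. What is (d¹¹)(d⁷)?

Compute (d¹¹) · (d⁷) by multiplying left to right and reducing via the relations at each step:
  (d¹¹) · d⁷ = d⁵

Answer: d⁵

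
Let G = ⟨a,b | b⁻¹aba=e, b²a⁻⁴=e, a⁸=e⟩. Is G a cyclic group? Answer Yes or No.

Every cyclic group is abelian. But a·b = ab while b·a = a³b⁻¹, so a·b ≠ b·a and G is not abelian. Hence G is not cyclic.

Answer: No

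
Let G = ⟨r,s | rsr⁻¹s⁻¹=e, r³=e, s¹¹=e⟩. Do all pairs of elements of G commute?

Each pair of generators commutes: r·s = rs = s·r. Since the generators pairwise commute, every element of G commutes with every other, so G is abelian.

Answer: Yes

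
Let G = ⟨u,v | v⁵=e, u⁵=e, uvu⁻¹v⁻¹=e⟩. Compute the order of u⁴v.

Compute successive powers until reaching e:
  (u⁴v)¹ = u⁴v, (u⁴v)² = u³v², (u⁴v)³ = u²v³, (u⁴v)⁴ = uv⁴, (u⁴v)⁵ = e.
The smallest positive k with (u⁴v)ᵏ = e is 5.

Answer: 5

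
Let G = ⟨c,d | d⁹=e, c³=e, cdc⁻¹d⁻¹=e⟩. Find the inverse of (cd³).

The order of (cd³) is 3 (smallest k with (cd³)ᵏ = e), so (cd³)⁻¹ = (cd³)² = c²d⁶.
Check: (cd³) · (c²d⁶) → (cd³) · c² = d³;   (d³) · d⁶ = e, giving e as required.

Answer: c²d⁶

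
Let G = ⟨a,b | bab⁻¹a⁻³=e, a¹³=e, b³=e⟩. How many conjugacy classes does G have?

The conjugacy classes (representative and size) are:
  [e] (size 1), [a] (size 3), [a⁵] (size 3), [a¹⁰] (size 3), [a⁸] (size 3), [a¹⁰b] (size 13), [a⁷b²] (size 13).
Class equation: 1 + 3 + 3 + 3 + 3 + 13 + 13 = 39 = |G|. So G has 7 conjugacy classes.

Answer: 7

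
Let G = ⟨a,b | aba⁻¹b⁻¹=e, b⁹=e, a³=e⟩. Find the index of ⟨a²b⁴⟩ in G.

First find ord(a²b⁴) by computing successive powers:
  (a²b⁴)¹ = a²b⁴, (a²b⁴)² = ab⁸, (a²b⁴)³ = b³, (a²b⁴)⁴ = a²b⁷, (a²b⁴)⁵ = ab², (a²b⁴)⁶ = b⁶, (a²b⁴)⁷ = a²b, (a²b⁴)⁸ = ab⁵, (a²b⁴)⁹ = e.
So |⟨a²b⁴⟩| = ord(a²b⁴) = 9. With |G| = 27, by Lagrange [G : ⟨a²b⁴⟩] = 27/9 = 3.

Answer: 3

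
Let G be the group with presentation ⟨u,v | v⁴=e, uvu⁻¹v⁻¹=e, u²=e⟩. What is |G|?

Enumerate words in the generators, reducing via the relations: the distinct elements are
  {e, u, v, uv, v², v³, uv², uv³}.
No further products give new elements, so |G| = 8.

Answer: 8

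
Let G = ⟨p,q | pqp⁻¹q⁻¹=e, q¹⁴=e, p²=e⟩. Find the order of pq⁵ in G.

Compute successive powers until reaching e:
  (pq⁵)¹ = pq⁵, (pq⁵)² = q¹⁰, (pq⁵)³ = pq, (pq⁵)⁴ = q⁶, (pq⁵)⁵ = pq¹¹, (pq⁵)⁶ = q², (pq⁵)⁷ = pq⁷, (pq⁵)⁸ = q¹², (pq⁵)⁹ = pq³, (pq⁵)¹⁰ = q⁸, (pq⁵)¹¹ = pq¹³, (pq⁵)¹² = q⁴, (pq⁵)¹³ = pq⁹, (pq⁵)¹⁴ = e.
The smallest positive k with (pq⁵)ᵏ = e is 14.

Answer: 14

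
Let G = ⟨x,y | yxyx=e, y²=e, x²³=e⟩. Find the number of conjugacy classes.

The conjugacy classes (representative and size) are:
  [e] (size 1), [x] (size 2), [x²¹] (size 2), [x²⁰] (size 2), [x⁴] (size 2), [x¹⁸] (size 2), [x⁶] (size 2), [x¹⁶] (size 2), [x⁸] (size 2), [x⁹] (size 2), [x¹⁰] (size 2), [x¹²] (size 2), [x¹⁸y] (size 23).
Class equation: 1 + 2 + 2 + 2 + 2 + 2 + 2 + 2 + 2 + 2 + 2 + 2 + 23 = 46 = |G|. So G has 13 conjugacy classes.

Answer: 13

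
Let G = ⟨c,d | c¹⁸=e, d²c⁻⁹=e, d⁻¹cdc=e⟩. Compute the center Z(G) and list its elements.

An element z ∈ Z(G) iff z commutes with every generator.
For example c⁹ is central: (c⁹)·c = c¹⁰ = c·(c⁹); (c⁹)·d = d⁻¹ = d·(c⁹).
Whereas c ∉ Z(G) since c·d = cd ≠ c⁸d⁻¹ = d·c.
Checking each of the 36 elements this way gives Z(G) = {e, c⁹}, of order 2.

Answer: {e, c⁹}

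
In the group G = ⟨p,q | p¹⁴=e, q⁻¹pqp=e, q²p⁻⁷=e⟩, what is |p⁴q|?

Compute successive powers until reaching e:
  (p⁴q)¹ = p⁴q, (p⁴q)² = p⁷, (p⁴q)³ = p⁴q⁻¹, (p⁴q)⁴ = e.
The smallest positive k with (p⁴q)ᵏ = e is 4.

Answer: 4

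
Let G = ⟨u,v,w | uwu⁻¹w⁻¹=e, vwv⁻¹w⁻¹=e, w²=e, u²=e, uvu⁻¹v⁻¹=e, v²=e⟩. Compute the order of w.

Compute successive powers until reaching e:
  w¹ = w, w² = e.
The smallest positive k with wᵏ = e is 2.

Answer: 2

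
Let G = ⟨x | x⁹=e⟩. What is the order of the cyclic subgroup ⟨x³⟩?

|⟨x³⟩| equals the order of x³. Compute successive powers until reaching e:
  (x³)¹ = x³, (x³)² = x⁶, (x³)³ = e.
The smallest positive k with (x³)ᵏ = e is 3, so |⟨x³⟩| = 3.

Answer: 3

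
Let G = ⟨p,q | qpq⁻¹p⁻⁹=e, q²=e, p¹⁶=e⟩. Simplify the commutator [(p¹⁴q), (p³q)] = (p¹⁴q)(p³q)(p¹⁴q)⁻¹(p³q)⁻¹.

[(p¹⁴q), (p³q)] = (p¹⁴q)·(p³q)·(p¹⁴q)⁻¹·(p³q)⁻¹.
  (p¹⁴q) · (p³q) = p⁹
  (p⁹) · (p²q) = p¹¹q
  (p¹¹q) · (p⁵q) = p⁸

Answer: p⁸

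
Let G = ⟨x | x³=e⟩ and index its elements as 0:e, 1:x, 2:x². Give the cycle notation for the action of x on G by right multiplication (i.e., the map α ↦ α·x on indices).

(0 1 2)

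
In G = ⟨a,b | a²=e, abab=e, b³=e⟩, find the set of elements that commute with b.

⟨b⟩ ⊆ C_G(b) since powers of b commute with b; so |C_G(b)| ≥ |⟨b⟩| = 3.
By orbit–stabilizer, |C_G(b)| = |G| / |conj. class of b| = 6 / 2 = 3.
The 3 elements commuting with b are {e, b, b²}.

Answer: {e, b, b²}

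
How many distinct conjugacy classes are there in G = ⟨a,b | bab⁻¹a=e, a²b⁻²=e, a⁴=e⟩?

The conjugacy classes (representative and size) are:
  [e] (size 1), [a³] (size 2), [a²] (size 1), [b⁻¹] (size 2), [ab] (size 2).
Class equation: 1 + 2 + 1 + 2 + 2 = 8 = |G|. So G has 5 conjugacy classes.

Answer: 5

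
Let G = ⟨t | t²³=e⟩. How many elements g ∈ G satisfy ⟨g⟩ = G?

G is cyclic of order 23. An element generates G iff its order is 23, and a cyclic group of order 23 has exactly φ(23) = 22 such elements.

Answer: 22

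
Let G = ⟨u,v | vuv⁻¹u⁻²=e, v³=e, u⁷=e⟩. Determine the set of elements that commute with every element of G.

An element z ∈ Z(G) iff z commutes with every generator.
For example e is central: e·u = u = u·e; e·v = v = v·e.
Whereas u ∉ Z(G) since u·v = uv ≠ u²v = v·u.
Checking each of the 21 elements this way gives Z(G) = {e}, of order 1.

Answer: {e}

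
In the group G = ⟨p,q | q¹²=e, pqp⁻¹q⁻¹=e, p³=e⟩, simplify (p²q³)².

Compute successive powers of (p²q³), reducing at each step:
  (p²q³)²: (p²q³) · p² = pq³;   (pq³) · q³ = pq⁶

Answer: pq⁶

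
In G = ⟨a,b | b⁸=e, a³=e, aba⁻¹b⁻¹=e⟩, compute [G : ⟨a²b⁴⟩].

First find ord(a²b⁴) by computing successive powers:
  (a²b⁴)¹ = a²b⁴, (a²b⁴)² = a, (a²b⁴)³ = b⁴, (a²b⁴)⁴ = a², (a²b⁴)⁵ = ab⁴, (a²b⁴)⁶ = e.
So |⟨a²b⁴⟩| = ord(a²b⁴) = 6. With |G| = 24, by Lagrange [G : ⟨a²b⁴⟩] = 24/6 = 4.

Answer: 4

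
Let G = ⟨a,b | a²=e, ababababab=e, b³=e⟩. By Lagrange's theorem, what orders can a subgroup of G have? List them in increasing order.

|G| = 60 = 2² · 3 · 5. By Lagrange's theorem the order of any subgroup divides 60; the divisors of 60 are 1, 2, 3, 4, 5, 6, 10, 12, 15, 20, 30, 60.

Answer: 1, 2, 3, 4, 5, 6, 10, 12, 15, 20, 30, 60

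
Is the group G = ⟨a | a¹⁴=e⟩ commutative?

G has a single generator, so G is cyclic and hence abelian.

Answer: Yes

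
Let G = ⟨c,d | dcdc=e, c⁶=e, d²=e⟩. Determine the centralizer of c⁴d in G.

⟨c⁴d⟩ ⊆ C_G(c⁴d) since powers of c⁴d commute with c⁴d; so |C_G(c⁴d)| ≥ |⟨c⁴d⟩| = 2.
By orbit–stabilizer, |C_G(c⁴d)| = |G| / |conj. class of c⁴d| = 12 / 3 = 4.
The 4 elements commuting with c⁴d are {e, c³, cd, c⁴d}.

Answer: {e, c³, cd, c⁴d}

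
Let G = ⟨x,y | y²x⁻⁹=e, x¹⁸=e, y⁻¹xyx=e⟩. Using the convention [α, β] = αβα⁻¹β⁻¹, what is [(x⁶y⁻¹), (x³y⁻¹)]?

[(x⁶y⁻¹), (x³y⁻¹)] = (x⁶y⁻¹)·(x³y⁻¹)·(x⁶y⁻¹)⁻¹·(x³y⁻¹)⁻¹.
  (x⁶y⁻¹) · (x³y⁻¹) = x¹²
  (x¹²) · (x⁶y) = y
  y · (x³y) = x⁶

Answer: x⁶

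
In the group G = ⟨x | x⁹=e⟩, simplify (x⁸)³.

Compute successive powers of (x⁸), reducing at each step:
  (x⁸)²: (x⁸) · x⁸ = x⁷
  (x⁸)³: (x⁷) · x⁸ = x⁶

Answer: x⁶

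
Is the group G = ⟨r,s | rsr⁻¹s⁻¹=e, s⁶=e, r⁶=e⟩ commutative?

Each pair of generators commutes: r·s = rs = s·r. Since the generators pairwise commute, every element of G commutes with every other, so G is abelian.

Answer: Yes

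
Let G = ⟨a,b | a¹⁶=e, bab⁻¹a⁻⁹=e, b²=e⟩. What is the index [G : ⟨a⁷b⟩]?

First find ord(a⁷b) by computing successive powers:
  (a⁷b)¹ = a⁷b, (a⁷b)² = a⁶, (a⁷b)³ = a¹³b, (a⁷b)⁴ = a¹², (a⁷b)⁵ = a³b, (a⁷b)⁶ = a², (a⁷b)⁷ = a⁹b, (a⁷b)⁸ = a⁸, (a⁷b)⁹ = a¹⁵b, (a⁷b)¹⁰ = a¹⁴, (a⁷b)¹¹ = a⁵b, (a⁷b)¹² = a⁴, (a⁷b)¹³ = a¹¹b, (a⁷b)¹⁴ = a¹⁰, (a⁷b)¹⁵ = ab, (a⁷b)¹⁶ = e.
So |⟨a⁷b⟩| = ord(a⁷b) = 16. With |G| = 32, by Lagrange [G : ⟨a⁷b⟩] = 32/16 = 2.

Answer: 2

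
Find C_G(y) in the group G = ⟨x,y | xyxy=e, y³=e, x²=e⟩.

⟨y⟩ ⊆ C_G(y) since powers of y commute with y; so |C_G(y)| ≥ |⟨y⟩| = 3.
By orbit–stabilizer, |C_G(y)| = |G| / |conj. class of y| = 6 / 2 = 3.
The 3 elements commuting with y are {e, y, y²}.

Answer: {e, y, y²}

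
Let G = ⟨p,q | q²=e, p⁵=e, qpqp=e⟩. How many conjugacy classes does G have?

The conjugacy classes (representative and size) are:
  [e] (size 1), [p] (size 2), [p²] (size 2), [q] (size 5).
Class equation: 1 + 2 + 2 + 5 = 10 = |G|. So G has 4 conjugacy classes.

Answer: 4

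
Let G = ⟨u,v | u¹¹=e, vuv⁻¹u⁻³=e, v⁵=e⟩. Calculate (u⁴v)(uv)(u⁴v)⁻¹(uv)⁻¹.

[(u⁴v), (uv)] = (u⁴v)·(uv)·(u⁴v)⁻¹·(uv)⁻¹.
  (u⁴v) · (uv) = u⁷v²
  (u⁷v²) · (u⁶v⁴) = u⁶v
  (u⁶v) · (u⁷v⁴) = u⁵

Answer: u⁵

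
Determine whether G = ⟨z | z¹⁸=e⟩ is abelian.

G has a single generator, so G is cyclic and hence abelian.

Answer: Yes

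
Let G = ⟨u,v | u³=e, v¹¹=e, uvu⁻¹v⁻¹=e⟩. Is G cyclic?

|G| = 33. The element uv has order 33 (its powers give 33 distinct elements), so ⟨uv⟩ = G and G is cyclic.

Answer: Yes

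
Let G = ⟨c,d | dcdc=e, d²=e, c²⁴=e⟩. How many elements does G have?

Enumerate words in the generators, reducing via the relations: the distinct elements are
  {c, d, e, cd, c², c³, c⁴, c⁵, c⁶, c⁷, c⁸, c⁹, c²d, c²², c²³, c²¹, c²⁰, c³d, c¹², c¹³, c¹¹, c¹⁰, c¹⁴, c¹⁵, c¹⁶, c¹⁷, c¹⁸, c¹⁹, c⁴d, c⁵d, c⁶d, c⁷d, c⁸d, c⁹d, c²²d, c²³d, c²¹d, c²⁰d, c¹²d, c¹³d, c¹¹d, c¹⁰d, c¹⁴d, c¹⁵d, c¹⁶d, c¹⁷d, c¹⁸d, c¹⁹d}.
No further products give new elements, so |G| = 48.

Answer: 48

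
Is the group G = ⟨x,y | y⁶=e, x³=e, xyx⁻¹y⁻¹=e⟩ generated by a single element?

|G| = 18, but the maximum element order in G is 6 < 18. No single element generates all of G, so G is not cyclic.

Answer: No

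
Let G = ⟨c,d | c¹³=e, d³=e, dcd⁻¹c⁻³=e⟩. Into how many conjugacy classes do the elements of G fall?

The conjugacy classes (representative and size) are:
  [e] (size 1), [c] (size 3), [c⁵] (size 3), [c¹⁰] (size 3), [c⁸] (size 3), [c¹⁰d] (size 13), [c⁷d²] (size 13).
Class equation: 1 + 3 + 3 + 3 + 3 + 13 + 13 = 39 = |G|. So G has 7 conjugacy classes.

Answer: 7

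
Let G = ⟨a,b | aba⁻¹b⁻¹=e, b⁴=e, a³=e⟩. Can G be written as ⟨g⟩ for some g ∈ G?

|G| = 12. The element ab has order 12 (its powers give 12 distinct elements), so ⟨ab⟩ = G and G is cyclic.

Answer: Yes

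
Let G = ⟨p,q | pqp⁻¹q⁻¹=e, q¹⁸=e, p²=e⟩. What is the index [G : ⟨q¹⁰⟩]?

First find ord(q¹⁰) by computing successive powers:
  (q¹⁰)¹ = q¹⁰, (q¹⁰)² = q², (q¹⁰)³ = q¹², (q¹⁰)⁴ = q⁴, (q¹⁰)⁵ = q¹⁴, (q¹⁰)⁶ = q⁶, (q¹⁰)⁷ = q¹⁶, (q¹⁰)⁸ = q⁸, (q¹⁰)⁹ = e.
So |⟨q¹⁰⟩| = ord(q¹⁰) = 9. With |G| = 36, by Lagrange [G : ⟨q¹⁰⟩] = 36/9 = 4.

Answer: 4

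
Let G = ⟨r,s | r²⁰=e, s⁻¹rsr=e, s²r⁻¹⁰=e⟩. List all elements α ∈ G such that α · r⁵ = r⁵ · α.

⟨r⁵⟩ ⊆ C_G(r⁵) since powers of r⁵ commute with r⁵; so |C_G(r⁵)| ≥ |⟨r⁵⟩| = 4.
By orbit–stabilizer, |C_G(r⁵)| = |G| / |conj. class of r⁵| = 40 / 2 = 20.
The 20 elements commuting with r⁵ are {e, r, r², r³, r⁴, r⁵, r⁶, r⁷, r⁸, r⁹, r¹⁰, r¹¹, r¹², r¹³, r¹⁴, r¹⁵, r¹⁶, r¹⁷, r¹⁸, r¹⁹}.

Answer: {e, r, r², r³, r⁴, r⁵, r⁶, r⁷, r⁸, r⁹, r¹⁰, r¹¹, r¹², r¹³, r¹⁴, r¹⁵, r¹⁶, r¹⁷, r¹⁸, r¹⁹}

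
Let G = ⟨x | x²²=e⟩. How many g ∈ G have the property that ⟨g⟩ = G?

G is cyclic of order 22. An element generates G iff its order is 22, and a cyclic group of order 22 has exactly φ(22) = 10 such elements.

Answer: 10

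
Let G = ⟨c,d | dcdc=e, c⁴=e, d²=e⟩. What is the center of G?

An element z ∈ Z(G) iff z commutes with every generator.
For example c² is central: (c²)·c = c³ = c·(c²); (c²)·d = c²d = d·(c²).
Whereas c ∉ Z(G) since c·d = cd ≠ c³d = d·c.
Checking each of the 8 elements this way gives Z(G) = {e, c²}, of order 2.

Answer: {e, c²}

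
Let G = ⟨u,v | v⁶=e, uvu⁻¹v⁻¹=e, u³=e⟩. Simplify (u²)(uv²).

Compute (u²) · (uv²) by multiplying left to right and reducing via the relations at each step:
  (u²) · u = e
  e · v² = v²

Answer: v²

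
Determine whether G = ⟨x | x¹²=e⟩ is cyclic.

|G| = 12. The element x has order 12 (its powers give 12 distinct elements), so ⟨x⟩ = G and G is cyclic.

Answer: Yes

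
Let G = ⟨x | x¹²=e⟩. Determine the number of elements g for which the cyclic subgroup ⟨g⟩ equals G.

G is cyclic of order 12. An element generates G iff its order is 12, and a cyclic group of order 12 has exactly φ(12) = 4 such elements.

Answer: 4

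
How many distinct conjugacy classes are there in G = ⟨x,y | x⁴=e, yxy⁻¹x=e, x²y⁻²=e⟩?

The conjugacy classes (representative and size) are:
  [e] (size 1), [x³] (size 2), [x²] (size 1), [y⁻¹] (size 2), [xy] (size 2).
Class equation: 1 + 2 + 1 + 2 + 2 = 8 = |G|. So G has 5 conjugacy classes.

Answer: 5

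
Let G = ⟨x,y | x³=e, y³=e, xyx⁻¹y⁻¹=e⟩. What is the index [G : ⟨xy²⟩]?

First find ord(xy²) by computing successive powers:
  (xy²)¹ = xy², (xy²)² = x²y, (xy²)³ = e.
So |⟨xy²⟩| = ord(xy²) = 3. With |G| = 9, by Lagrange [G : ⟨xy²⟩] = 9/3 = 3.

Answer: 3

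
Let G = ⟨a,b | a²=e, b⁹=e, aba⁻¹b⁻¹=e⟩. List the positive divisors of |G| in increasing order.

|G| = 18 = 2 · 3². By Lagrange's theorem the order of any subgroup divides 18; the divisors of 18 are 1, 2, 3, 6, 9, 18.

Answer: 1, 2, 3, 6, 9, 18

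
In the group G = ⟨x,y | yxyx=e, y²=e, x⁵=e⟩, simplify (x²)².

Compute successive powers of (x²), reducing at each step:
  (x²)²: (x²) · x² = x⁴

Answer: x⁴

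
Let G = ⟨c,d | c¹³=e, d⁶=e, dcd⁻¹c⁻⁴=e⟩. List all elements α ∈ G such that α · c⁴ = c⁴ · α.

⟨c⁴⟩ ⊆ C_G(c⁴) since powers of c⁴ commute with c⁴; so |C_G(c⁴)| ≥ |⟨c⁴⟩| = 13.
By orbit–stabilizer, |C_G(c⁴)| = |G| / |conj. class of c⁴| = 78 / 6 = 13.
The 13 elements commuting with c⁴ are {e, c, c², c³, c⁴, c⁵, c⁶, c⁷, c⁸, c⁹, c¹⁰, c¹¹, c¹²}.

Answer: {e, c, c², c³, c⁴, c⁵, c⁶, c⁷, c⁸, c⁹, c¹⁰, c¹¹, c¹²}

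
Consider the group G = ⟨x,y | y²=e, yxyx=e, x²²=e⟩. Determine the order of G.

Enumerate words in the generators, reducing via the relations: the distinct elements are
  {e, x, y, xy, x², x³, x⁴, x⁵, x⁶, x⁷, x⁸, x⁹, x²y, x²¹, x²⁰, x³y, x¹², x¹³, x¹¹, x¹⁰, x¹⁴, x¹⁵, x¹⁶, x¹⁷, x¹⁸, x¹⁹, x⁴y, x⁵y, x⁶y, x⁷y, x⁸y, x⁹y, x²¹y, x²⁰y, x¹²y, x¹³y, x¹¹y, x¹⁰y, x¹⁴y, x¹⁵y, x¹⁶y, x¹⁷y, x¹⁸y, x¹⁹y}.
No further products give new elements, so |G| = 44.

Answer: 44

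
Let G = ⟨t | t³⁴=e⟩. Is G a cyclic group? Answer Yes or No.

|G| = 34. The element t has order 34 (its powers give 34 distinct elements), so ⟨t⟩ = G and G is cyclic.

Answer: Yes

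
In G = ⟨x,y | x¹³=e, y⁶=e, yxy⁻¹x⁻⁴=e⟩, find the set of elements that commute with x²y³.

⟨x²y³⟩ ⊆ C_G(x²y³) since powers of x²y³ commute with x²y³; so |C_G(x²y³)| ≥ |⟨x²y³⟩| = 2.
By orbit–stabilizer, |C_G(x²y³)| = |G| / |conj. class of x²y³| = 78 / 13 = 6.
The 6 elements commuting with x²y³ are {e, x²y³, x⁴y⁵, x⁵y⁴, x¹⁰y, x¹¹y²}.

Answer: {e, x²y³, x⁴y⁵, x⁵y⁴, x¹⁰y, x¹¹y²}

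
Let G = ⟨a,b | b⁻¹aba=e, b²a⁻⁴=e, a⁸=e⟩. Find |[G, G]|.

G' = [G, G] is generated by all commutators. The generator-pair commutators are: [a, b] = a².
The subgroup they normally generate is {e, a², a⁴, a⁶}, of order 4.
Check: |G/G'| = 16/4 = 4 is the order of the abelianisation.

Answer: 4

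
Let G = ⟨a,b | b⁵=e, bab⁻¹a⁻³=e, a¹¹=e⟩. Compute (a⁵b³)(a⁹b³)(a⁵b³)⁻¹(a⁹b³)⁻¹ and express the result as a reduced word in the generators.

[(a⁵b³), (a⁹b³)] = (a⁵b³)·(a⁹b³)·(a⁵b³)⁻¹·(a⁹b³)⁻¹.
  (a⁵b³) · (a⁹b³) = a⁶b
  (a⁶b) · (a¹⁰b²) = a³b³
  (a³b³) · (a⁷b²) = a⁵

Answer: a⁵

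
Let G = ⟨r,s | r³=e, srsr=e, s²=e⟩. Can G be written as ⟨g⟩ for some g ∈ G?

Every cyclic group is abelian. But r·s = rs while s·r = r²s, so r·s ≠ s·r and G is not abelian. Hence G is not cyclic.

Answer: No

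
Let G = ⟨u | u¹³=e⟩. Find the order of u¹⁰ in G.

Compute successive powers until reaching e:
  (u¹⁰)¹ = u¹⁰, (u¹⁰)² = u⁷, (u¹⁰)³ = u⁴, (u¹⁰)⁴ = u, (u¹⁰)⁵ = u¹¹, (u¹⁰)⁶ = u⁸, (u¹⁰)⁷ = u⁵, (u¹⁰)⁸ = u², (u¹⁰)⁹ = u¹², (u¹⁰)¹⁰ = u⁹, (u¹⁰)¹¹ = u⁶, (u¹⁰)¹² = u³, (u¹⁰)¹³ = e.
The smallest positive k with (u¹⁰)ᵏ = e is 13.

Answer: 13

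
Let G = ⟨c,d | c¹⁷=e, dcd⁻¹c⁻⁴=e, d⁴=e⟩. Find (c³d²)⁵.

Compute successive powers of (c³d²), reducing at each step:
  (c³d²)²: (c³d²) · c³ = d²;   (d²) · d² = e
  (c³d²)³: e · c³ = c³;   (c³) · d² = c³d²
  (c³d²)⁴: (c³d²) · c³ = d²;   (d²) · d² = e
  (c³d²)⁵: e · c³ = c³;   (c³) · d² = c³d²

Answer: c³d²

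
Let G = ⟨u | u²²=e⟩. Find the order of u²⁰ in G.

Compute successive powers until reaching e:
  (u²⁰)¹ = u²⁰, (u²⁰)² = u¹⁸, (u²⁰)³ = u¹⁶, (u²⁰)⁴ = u¹⁴, (u²⁰)⁵ = u¹², (u²⁰)⁶ = u¹⁰, (u²⁰)⁷ = u⁸, (u²⁰)⁸ = u⁶, (u²⁰)⁹ = u⁴, (u²⁰)¹⁰ = u², (u²⁰)¹¹ = e.
The smallest positive k with (u²⁰)ᵏ = e is 11.

Answer: 11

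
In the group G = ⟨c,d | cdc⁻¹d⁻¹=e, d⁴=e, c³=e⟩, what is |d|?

Compute successive powers until reaching e:
  d¹ = d, d² = d², d³ = d³, d⁴ = e.
The smallest positive k with dᵏ = e is 4.

Answer: 4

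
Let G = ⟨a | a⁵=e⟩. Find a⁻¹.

The order of a is 5 (smallest k with aᵏ = e), so a⁻¹ = a⁴ = a⁴.
Check: a · (a⁴) → a · a⁴ = e, giving e as required.

Answer: a⁴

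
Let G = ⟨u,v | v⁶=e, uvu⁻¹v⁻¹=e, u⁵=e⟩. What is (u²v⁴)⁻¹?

The order of (u²v⁴) is 15 (smallest k with (u²v⁴)ᵏ = e), so (u²v⁴)⁻¹ = (u²v⁴)¹⁴ = u³v².
Check: (u²v⁴) · (u³v²) → (u²v⁴) · u³ = v⁴;   (v⁴) · v² = e, giving e as required.

Answer: u³v²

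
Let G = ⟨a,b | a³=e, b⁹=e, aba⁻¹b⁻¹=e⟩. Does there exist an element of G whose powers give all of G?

|G| = 27, but the maximum element order in G is 9 < 27. No single element generates all of G, so G is not cyclic.

Answer: No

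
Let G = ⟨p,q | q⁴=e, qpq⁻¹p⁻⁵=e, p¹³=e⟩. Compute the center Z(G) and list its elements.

An element z ∈ Z(G) iff z commutes with every generator.
For example e is central: e·p = p = p·e; e·q = q = q·e.
Whereas p ∉ Z(G) since p·q = pq ≠ p⁵q = q·p.
Checking each of the 52 elements this way gives Z(G) = {e}, of order 1.

Answer: {e}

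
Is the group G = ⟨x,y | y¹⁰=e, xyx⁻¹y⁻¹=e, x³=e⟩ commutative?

Each pair of generators commutes: x·y = xy = y·x. Since the generators pairwise commute, every element of G commutes with every other, so G is abelian.

Answer: Yes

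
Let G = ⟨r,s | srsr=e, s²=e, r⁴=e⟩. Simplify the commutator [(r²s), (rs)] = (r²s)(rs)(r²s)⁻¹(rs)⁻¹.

[(r²s), (rs)] = (r²s)·(rs)·(r²s)⁻¹·(rs)⁻¹.
  (r²s) · (rs) = r
  r · (r²s) = r³s
  (r³s) · (rs) = r²

Answer: r²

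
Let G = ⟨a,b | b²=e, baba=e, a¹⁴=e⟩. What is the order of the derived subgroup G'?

G' = [G, G] is generated by all commutators. The generator-pair commutators are: [a, b] = a².
The subgroup they normally generate is {e, a², a⁴, a⁶, a⁸, a¹⁰, a¹²}, of order 7.
Check: |G/G'| = 28/7 = 4 is the order of the abelianisation.

Answer: 7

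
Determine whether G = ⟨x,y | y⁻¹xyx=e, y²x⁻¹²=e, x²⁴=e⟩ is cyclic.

Every cyclic group is abelian. But x·y = xy while y·x = x¹¹y⁻¹, so x·y ≠ y·x and G is not abelian. Hence G is not cyclic.

Answer: No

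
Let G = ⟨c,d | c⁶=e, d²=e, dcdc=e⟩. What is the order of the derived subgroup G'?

G' = [G, G] is generated by all commutators. The generator-pair commutators are: [c, d] = c².
The subgroup they normally generate is {e, c², c⁴}, of order 3.
Check: |G/G'| = 12/3 = 4 is the order of the abelianisation.

Answer: 3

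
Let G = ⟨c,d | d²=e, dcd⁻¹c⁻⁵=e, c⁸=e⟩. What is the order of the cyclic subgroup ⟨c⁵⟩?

|⟨c⁵⟩| equals the order of c⁵. Compute successive powers until reaching e:
  (c⁵)¹ = c⁵, (c⁵)² = c², (c⁵)³ = c⁷, (c⁵)⁴ = c⁴, (c⁵)⁵ = c, (c⁵)⁶ = c⁶, (c⁵)⁷ = c³, (c⁵)⁸ = e.
The smallest positive k with (c⁵)ᵏ = e is 8, so |⟨c⁵⟩| = 8.

Answer: 8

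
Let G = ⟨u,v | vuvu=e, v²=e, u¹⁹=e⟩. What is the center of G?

An element z ∈ Z(G) iff z commutes with every generator.
For example e is central: e·u = u = u·e; e·v = v = v·e.
Whereas u ∉ Z(G) since u·v = uv ≠ u¹⁸v = v·u.
Checking each of the 38 elements this way gives Z(G) = {e}, of order 1.

Answer: {e}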